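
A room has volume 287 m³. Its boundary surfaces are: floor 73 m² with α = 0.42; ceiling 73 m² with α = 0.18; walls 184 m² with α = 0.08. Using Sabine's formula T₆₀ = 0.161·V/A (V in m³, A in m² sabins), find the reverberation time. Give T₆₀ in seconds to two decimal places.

0.79 s

A = Σ Sᵢαᵢ = 73·0.42 + 73·0.18 + 184·0.08 = 58.52 m².
T₆₀ = 0.161 × 287 / 58.52 = 0.790 s.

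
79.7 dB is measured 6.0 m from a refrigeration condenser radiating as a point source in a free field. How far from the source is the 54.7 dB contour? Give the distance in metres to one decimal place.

The 25.0 dB drop corresponds to a distance ratio of 10^(25.0/20) for a point source.
r₂ = 6.0·10^((79.7−54.7)/20) = 6.0·10^(25.0/20) = 106.70 m.

106.7 m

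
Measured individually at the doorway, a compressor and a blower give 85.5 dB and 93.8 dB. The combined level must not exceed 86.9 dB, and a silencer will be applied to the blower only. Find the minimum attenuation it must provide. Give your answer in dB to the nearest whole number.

12 dB

Fixed contribution from the other source: Σ 10^(L/10) = 10^(85.5/10) = 3.548e+08 (85.50 dB).
The limit corresponds to 10^(86.9/10) = 4.898e+08; subtracting the fixed part leaves 1.350e+08 for the blower, i.e. 81.30 dB.
Required insertion loss = 93.8 − 81.30 = 12.50 dB.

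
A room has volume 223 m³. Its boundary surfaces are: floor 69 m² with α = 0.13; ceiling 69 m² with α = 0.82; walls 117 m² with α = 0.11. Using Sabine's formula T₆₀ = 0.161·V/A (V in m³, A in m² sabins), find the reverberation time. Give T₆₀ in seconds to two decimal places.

0.46 s

Total absorption A = 69·0.13 + 69·0.82 + 117·0.11 = 78.42 m² sabins.
T₆₀ = 0.161 × 223 / 78.42 = 0.458 s.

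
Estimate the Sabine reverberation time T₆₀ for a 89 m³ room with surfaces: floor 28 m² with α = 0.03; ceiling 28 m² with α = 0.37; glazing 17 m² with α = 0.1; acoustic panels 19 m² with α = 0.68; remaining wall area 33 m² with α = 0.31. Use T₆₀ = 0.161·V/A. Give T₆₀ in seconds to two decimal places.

A = Σ Sᵢαᵢ = 28·0.03 + 28·0.37 + 17·0.1 + 19·0.68 + 33·0.31 = 36.05 m².
T₆₀ = 0.161·V/A = 0.161·89/36.05 = 0.397 s.

0.40 s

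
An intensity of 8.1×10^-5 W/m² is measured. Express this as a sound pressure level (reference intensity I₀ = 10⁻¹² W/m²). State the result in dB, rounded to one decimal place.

79.1 dB

I/I₀ = 8.1×10^-5/10⁻¹² = 8.1×10^7, and L = 10·log₁₀(I/I₀).
L = 10·(0.9085 + 7) = 79.08 dB.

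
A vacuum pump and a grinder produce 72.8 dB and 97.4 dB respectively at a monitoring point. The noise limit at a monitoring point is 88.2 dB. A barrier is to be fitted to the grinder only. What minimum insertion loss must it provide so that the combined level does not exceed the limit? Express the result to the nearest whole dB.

9 dB

Everything except the grinder sums to 10^(72.8/10) = 1.905e+07 in linear terms, 72.80 dB.
The limit corresponds to 10^(88.2/10) = 6.607e+08; subtracting the fixed part leaves 6.416e+08 for the grinder, i.e. 88.07 dB.
Required insertion loss = 97.4 − 88.07 = 9.33 dB.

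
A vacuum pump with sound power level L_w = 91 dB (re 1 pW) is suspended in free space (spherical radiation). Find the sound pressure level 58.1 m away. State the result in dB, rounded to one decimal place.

L_p = L_w − 10·log₁₀(4π·r²) with r = 58.1 m.
4π·r² = 4.242e+04 m², 10·log₁₀ of that is 46.276 dB.
L_p = 91 − 46.276 = 44.72 dB.

44.7 dB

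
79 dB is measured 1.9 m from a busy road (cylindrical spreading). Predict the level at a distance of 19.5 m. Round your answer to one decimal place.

68.9 dB

Cylindrical spreading from a line source gives a 10·log₁₀(r₂/r₁) drop.
L₂ = 79 − 10·log₁₀(19.5/1.9) = 79 − 10.113 = 68.89 dB.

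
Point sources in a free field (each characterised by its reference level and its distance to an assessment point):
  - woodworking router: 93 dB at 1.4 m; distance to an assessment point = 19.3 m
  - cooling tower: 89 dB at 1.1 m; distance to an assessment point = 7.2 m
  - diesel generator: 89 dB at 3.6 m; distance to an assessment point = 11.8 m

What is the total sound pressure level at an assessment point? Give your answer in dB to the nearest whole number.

Propagate each source to the receiver with L = L_ref − 20·log₁₀(r/r_ref), then add intensities.
woodworking router: 93 − 20·log₁₀(19.3/1.4) = 93 − 22.79 = 70.21 dB.
cooling tower: 89 − 20·log₁₀(7.2/1.1) = 89 − 16.32 = 72.68 dB.
diesel generator: 89 − 20·log₁₀(11.8/3.6) = 89 − 10.31 = 78.69 dB.
Σ 10^(L/10) = 1.030e+08 → L_total = 10·log₁₀(1.030e+08) = 80.13 dB.

80 dB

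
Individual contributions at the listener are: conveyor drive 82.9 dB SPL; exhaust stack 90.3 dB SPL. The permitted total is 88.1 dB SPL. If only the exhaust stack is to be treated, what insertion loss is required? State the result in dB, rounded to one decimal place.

3.8 dB

Fixed contribution from the other source: Σ 10^(L/10) = 10^(82.9/10) = 1.950e+08 (82.90 dB SPL).
To meet 88.1 dB SPL overall, the treated exhaust stack may contribute at most 10^(88.1/10) − 1.950e+08 = 4.507e+08, i.e. 86.54 dB SPL.
So the exhaust stack must be reduced from 90.3 to 86.54 dB SPL: IL = 3.76 dB.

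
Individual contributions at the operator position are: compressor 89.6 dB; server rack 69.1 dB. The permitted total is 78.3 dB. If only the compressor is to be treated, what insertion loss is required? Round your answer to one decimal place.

11.9 dB

Everything except the compressor sums to 10^(69.1/10) = 8.128e+06 in linear terms, 69.10 dB.
To meet 78.3 dB overall, the treated compressor may contribute at most 10^(78.3/10) − 8.128e+06 = 5.948e+07, i.e. 77.74 dB.
Required insertion loss = 89.6 − 77.74 = 11.86 dB.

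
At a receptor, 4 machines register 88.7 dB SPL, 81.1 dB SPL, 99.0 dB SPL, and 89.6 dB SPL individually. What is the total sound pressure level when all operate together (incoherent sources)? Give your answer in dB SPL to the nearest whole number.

Incoherent sources combine by intensity addition: L_total = 10·log₁₀(Σ 10^(L_i/10)).
Σ 10^(L/10) = 10^(88.7/10) + 10^(81.1/10) + 10^(99.0/10) + 10^(89.6/10) = 9.725e+09.
L_total = 10·log₁₀(9.725e+09) = 99.88 dB SPL.

100 dB SPL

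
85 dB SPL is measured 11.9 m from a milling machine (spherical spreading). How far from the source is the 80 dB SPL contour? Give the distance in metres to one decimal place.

21.2 m

Point-source spreading drops the level by 20·log₁₀(r₂/r₁); inverting, r₂/r₁ = 10^(ΔL/20).
r₂ = 11.9·10^((85−80)/20) = 11.9·10^(5.0/20) = 21.16 m.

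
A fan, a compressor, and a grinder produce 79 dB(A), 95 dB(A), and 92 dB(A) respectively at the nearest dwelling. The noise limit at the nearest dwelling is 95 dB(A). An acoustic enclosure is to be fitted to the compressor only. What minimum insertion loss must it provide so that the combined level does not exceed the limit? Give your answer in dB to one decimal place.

The untreated sources together contribute 10^(79/10) + 10^(92/10) = 1.664e+09, i.e. 92.21 dB(A).
To meet 95 dB(A) overall, the treated compressor may contribute at most 10^(95/10) − 1.664e+09 = 1.498e+09, i.e. 91.75 dB(A).
So the compressor must be reduced from 95 to 91.75 dB(A): IL = 3.25 dB.

3.2 dB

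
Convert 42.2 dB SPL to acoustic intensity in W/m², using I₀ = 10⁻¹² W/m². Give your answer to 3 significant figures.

1.66e-08 W/m²

I = I₀·10^(L/10) = 10⁻¹² × 10^(42.2/10) = 10^(-7.780).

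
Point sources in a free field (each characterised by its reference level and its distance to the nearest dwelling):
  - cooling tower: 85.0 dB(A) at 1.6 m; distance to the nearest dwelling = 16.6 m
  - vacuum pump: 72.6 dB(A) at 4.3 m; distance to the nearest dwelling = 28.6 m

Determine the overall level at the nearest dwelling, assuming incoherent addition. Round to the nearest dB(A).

Apply inverse-square spreading to bring every level to the receiver, then sum 10^(L/10).
cooling tower: 85.0 − 20·log₁₀(16.6/1.6) = 85.0 − 20.32 = 64.68 dB(A).
vacuum pump: 72.6 − 20·log₁₀(28.6/4.3) = 72.6 − 16.46 = 56.14 dB(A).
Σ 10^(L/10) = 3.349e+06 → L_total = 10·log₁₀(3.349e+06) = 65.25 dB(A).

65 dB(A)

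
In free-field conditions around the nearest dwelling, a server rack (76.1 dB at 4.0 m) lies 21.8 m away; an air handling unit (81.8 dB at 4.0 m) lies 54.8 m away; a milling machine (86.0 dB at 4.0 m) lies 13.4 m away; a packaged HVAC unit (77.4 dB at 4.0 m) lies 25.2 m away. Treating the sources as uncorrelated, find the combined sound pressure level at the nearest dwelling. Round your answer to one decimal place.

Apply inverse-square spreading to bring every level to the receiver, then sum 10^(L/10).
server rack: 76.1 − 20·log₁₀(21.8/4.0) = 76.1 − 14.73 = 61.37 dB.
air handling unit: 81.8 − 20·log₁₀(54.8/4.0) = 81.8 − 22.73 = 59.07 dB.
milling machine: 86.0 − 20·log₁₀(13.4/4.0) = 86.0 − 10.50 = 75.50 dB.
packaged HVAC unit: 77.4 − 20·log₁₀(25.2/4.0) = 77.4 − 15.99 = 61.41 dB.
Σ 10^(L/10) = 3.904e+07 → L_total = 10·log₁₀(3.904e+07) = 75.91 dB.

75.9 dB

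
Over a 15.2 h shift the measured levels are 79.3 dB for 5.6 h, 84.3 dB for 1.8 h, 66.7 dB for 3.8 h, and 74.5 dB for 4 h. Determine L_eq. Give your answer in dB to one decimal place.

Weight each interval's intensity by its duration and average over T = 15.2 h:
Σ tᵢ·10^(Lᵢ/10) = 5.6·10^(79.3/10) + 1.8·10^(84.3/10) + 3.8·10^(66.7/10) + 4·10^(74.5/10) = 1.092e+09.
L_eq = 10·log₁₀(1.092e+09/15.2) = 78.56 dB.

78.6 dB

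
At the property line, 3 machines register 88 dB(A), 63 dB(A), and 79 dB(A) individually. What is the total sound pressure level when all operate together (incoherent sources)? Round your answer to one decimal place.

For uncorrelated sources the intensities add, so convert each level to linear form, sum, and take 10·log₁₀ of the total.
Σ 10^(L/10) = 10^(88/10) + 10^(63/10) + 10^(79/10) = 7.124e+08.
L_total = 10·log₁₀(7.124e+08) = 88.53 dB(A).

88.5 dB(A)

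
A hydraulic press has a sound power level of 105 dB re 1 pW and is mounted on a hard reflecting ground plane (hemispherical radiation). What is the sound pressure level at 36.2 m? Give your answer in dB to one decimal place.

65.8 dB

Free-field hemispherical radiation: L_p = L_w − 10·log₁₀(2π·r²), r = 36.2 m.
2π·r² = 8234 m², 10·log₁₀ of that is 39.156 dB.
L_p = 105 − 39.156 = 65.84 dB.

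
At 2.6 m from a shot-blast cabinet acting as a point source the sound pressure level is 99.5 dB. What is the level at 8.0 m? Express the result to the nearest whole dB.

For a point source, L₂ = L₁ − 20·log₁₀(r₂/r₁).
L₂ = 99.5 − 20·log₁₀(8.0/2.6) = 99.5 − 9.762 = 89.74 dB.

90 dB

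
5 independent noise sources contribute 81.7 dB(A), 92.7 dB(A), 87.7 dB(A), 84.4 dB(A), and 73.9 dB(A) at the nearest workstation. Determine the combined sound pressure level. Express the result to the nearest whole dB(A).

Incoherent sources combine by intensity addition: L_total = 10·log₁₀(Σ 10^(L_i/10)).
Σ 10^(L/10) = 10^(81.7/10) + 10^(92.7/10) + 10^(87.7/10) + 10^(84.4/10) + 10^(73.9/10) = 2.899e+09.
L_total = 10·log₁₀(2.899e+09) = 94.62 dB(A).

95 dB(A)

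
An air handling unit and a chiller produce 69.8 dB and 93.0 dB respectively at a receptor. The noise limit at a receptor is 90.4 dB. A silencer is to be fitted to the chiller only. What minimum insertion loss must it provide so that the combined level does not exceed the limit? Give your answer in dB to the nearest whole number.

Fixed contribution from the other source: Σ 10^(L/10) = 10^(69.8/10) = 9.550e+06 (69.80 dB).
To meet 90.4 dB overall, the treated chiller may contribute at most 10^(90.4/10) − 9.550e+06 = 1.087e+09, i.e. 90.36 dB.
Required insertion loss = 93.0 − 90.36 = 2.64 dB.

3 dB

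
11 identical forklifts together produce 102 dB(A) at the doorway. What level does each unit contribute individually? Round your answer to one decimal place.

91.6 dB(A)

11 equal contributions raise the level by 10·log₁₀ 11 = 10.414 dB, so each unit alone gives 102 − 10.414.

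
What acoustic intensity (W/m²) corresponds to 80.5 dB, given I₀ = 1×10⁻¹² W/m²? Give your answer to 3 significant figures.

0.000112 W/m²

I = I₀·10^(L/10) = 10⁻¹² × 10^(80.5/10) = 10^(-3.950).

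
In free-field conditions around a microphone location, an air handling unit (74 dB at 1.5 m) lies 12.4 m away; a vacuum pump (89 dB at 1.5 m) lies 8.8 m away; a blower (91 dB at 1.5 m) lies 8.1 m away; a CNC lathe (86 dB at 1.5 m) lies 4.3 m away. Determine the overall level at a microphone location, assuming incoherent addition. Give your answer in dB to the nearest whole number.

81 dB

First find each source's level at the receiver (point-source: −20·log₁₀(r/r_ref)), then combine on an intensity basis.
air handling unit: 74 − 20·log₁₀(12.4/1.5) = 74 − 18.35 = 55.65 dB.
vacuum pump: 89 − 20·log₁₀(8.8/1.5) = 89 − 15.37 = 73.63 dB.
blower: 91 − 20·log₁₀(8.1/1.5) = 91 − 14.65 = 76.35 dB.
CNC lathe: 86 − 20·log₁₀(4.3/1.5) = 86 − 9.15 = 76.85 dB.
Σ 10^(L/10) = 1.151e+08 → L_total = 10·log₁₀(1.151e+08) = 80.61 dB.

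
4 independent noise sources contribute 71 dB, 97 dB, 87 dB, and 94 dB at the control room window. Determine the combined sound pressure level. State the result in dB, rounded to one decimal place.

Incoherent sources combine by intensity addition: L_total = 10·log₁₀(Σ 10^(L_i/10)).
Σ 10^(L/10) = 10^(71/10) + 10^(97/10) + 10^(87/10) + 10^(94/10) = 8.038e+09.
L_total = 10·log₁₀(8.038e+09) = 99.05 dB.

99.1 dB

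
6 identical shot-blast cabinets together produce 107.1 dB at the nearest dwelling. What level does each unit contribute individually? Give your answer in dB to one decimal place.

99.3 dB

For N identical incoherent sources L_total = L₁ + 10·log₁₀ N, so L₁ = 107.1 − 10·log₁₀(6) = 107.1 − 7.782.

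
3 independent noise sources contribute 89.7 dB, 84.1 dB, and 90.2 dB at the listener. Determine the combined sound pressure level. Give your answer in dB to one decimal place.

Incoherent sources combine by intensity addition: L_total = 10·log₁₀(Σ 10^(L_i/10)).
Σ 10^(L/10) = 10^(89.7/10) + 10^(84.1/10) + 10^(90.2/10) = 2.237e+09.
L_total = 10·log₁₀(2.237e+09) = 93.50 dB.

93.5 dB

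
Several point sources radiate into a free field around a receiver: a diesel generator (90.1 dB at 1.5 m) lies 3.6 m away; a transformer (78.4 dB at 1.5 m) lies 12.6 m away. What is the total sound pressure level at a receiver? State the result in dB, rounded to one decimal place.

82.5 dB

Apply inverse-square spreading to bring every level to the receiver, then sum 10^(L/10).
diesel generator: 90.1 − 20·log₁₀(3.6/1.5) = 90.1 − 7.60 = 82.50 dB.
transformer: 78.4 − 20·log₁₀(12.6/1.5) = 78.4 − 18.49 = 59.91 dB.
Σ 10^(L/10) = 1.786e+08 → L_total = 10·log₁₀(1.786e+08) = 82.52 dB.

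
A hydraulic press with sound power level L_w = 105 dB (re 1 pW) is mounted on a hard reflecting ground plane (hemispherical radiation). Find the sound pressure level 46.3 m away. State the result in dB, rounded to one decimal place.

The power spreads over a hemisphere of area 2π·r², so L_p = L_w − 10·log₁₀(2π·r²).
2π·r² = 1.347e+04 m², 10·log₁₀ of that is 41.293 dB.
L_p = 105 − 41.293 = 63.71 dB.

63.7 dB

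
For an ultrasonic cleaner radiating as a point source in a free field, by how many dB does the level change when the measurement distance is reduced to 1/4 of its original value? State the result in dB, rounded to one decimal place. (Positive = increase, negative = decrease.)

Point-source spreading: ΔL = −20·log₁₀(r₂/r₁).
ΔL = −20·log₁₀(0.25) = +12.04 dB.

+12.0 dB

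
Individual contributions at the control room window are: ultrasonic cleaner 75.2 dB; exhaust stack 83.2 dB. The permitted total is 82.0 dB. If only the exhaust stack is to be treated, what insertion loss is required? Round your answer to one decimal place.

Everything except the exhaust stack sums to 10^(75.2/10) = 3.311e+07 in linear terms, 75.20 dB.
To meet 82.0 dB overall, the treated exhaust stack may contribute at most 10^(82.0/10) − 3.311e+07 = 1.254e+08, i.e. 80.98 dB.
So the exhaust stack must be reduced from 83.2 to 80.98 dB: IL = 2.22 dB.

2.2 dB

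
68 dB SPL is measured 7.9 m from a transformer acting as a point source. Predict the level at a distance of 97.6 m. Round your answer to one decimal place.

Spherical spreading from a point source gives a 20·log₁₀(r₂/r₁) drop.
L₂ = 68 − 20·log₁₀(97.6/7.9) = 68 − 21.836 = 46.16 dB SPL.

46.2 dB SPL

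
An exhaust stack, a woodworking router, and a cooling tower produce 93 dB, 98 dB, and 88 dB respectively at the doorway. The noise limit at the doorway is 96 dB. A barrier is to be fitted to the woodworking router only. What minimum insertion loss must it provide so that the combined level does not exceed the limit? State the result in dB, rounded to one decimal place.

6.7 dB

Everything except the woodworking router sums to 10^(93/10) + 10^(88/10) = 2.626e+09 in linear terms, 94.19 dB.
The limit corresponds to 10^(96/10) = 3.981e+09; subtracting the fixed part leaves 1.355e+09 for the woodworking router, i.e. 91.32 dB.
So the woodworking router must be reduced from 98 to 91.32 dB: IL = 6.68 dB.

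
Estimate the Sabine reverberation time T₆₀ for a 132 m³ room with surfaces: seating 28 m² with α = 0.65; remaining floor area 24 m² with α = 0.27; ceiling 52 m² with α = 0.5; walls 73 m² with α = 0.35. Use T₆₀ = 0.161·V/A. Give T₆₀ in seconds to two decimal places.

0.28 s

Total absorption A = 28·0.65 + 24·0.27 + 52·0.5 + 73·0.35 = 76.23 m² sabins.
T₆₀ = 0.161 × 132 / 76.23 = 0.279 s.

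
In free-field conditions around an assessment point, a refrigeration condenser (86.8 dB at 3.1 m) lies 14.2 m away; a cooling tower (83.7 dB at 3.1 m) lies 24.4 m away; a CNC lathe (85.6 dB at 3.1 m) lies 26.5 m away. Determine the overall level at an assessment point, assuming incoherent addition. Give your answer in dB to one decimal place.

75.0 dB

Apply inverse-square spreading to bring every level to the receiver, then sum 10^(L/10).
refrigeration condenser: 86.8 − 20·log₁₀(14.2/3.1) = 86.8 − 13.22 = 73.58 dB.
cooling tower: 83.7 − 20·log₁₀(24.4/3.1) = 83.7 − 17.92 = 65.78 dB.
CNC lathe: 85.6 − 20·log₁₀(26.5/3.1) = 85.6 − 18.64 = 66.96 dB.
Σ 10^(L/10) = 3.156e+07 → L_total = 10·log₁₀(3.156e+07) = 74.99 dB.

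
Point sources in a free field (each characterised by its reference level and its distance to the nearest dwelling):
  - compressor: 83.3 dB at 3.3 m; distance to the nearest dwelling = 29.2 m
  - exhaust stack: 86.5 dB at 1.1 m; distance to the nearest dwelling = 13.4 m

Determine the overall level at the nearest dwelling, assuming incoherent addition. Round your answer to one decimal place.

First find each source's level at the receiver (point-source: −20·log₁₀(r/r_ref)), then combine on an intensity basis.
compressor: 83.3 − 20·log₁₀(29.2/3.3) = 83.3 − 18.94 = 64.36 dB.
exhaust stack: 86.5 − 20·log₁₀(13.4/1.1) = 86.5 − 21.71 = 64.79 dB.
Σ 10^(L/10) = 5.741e+06 → L_total = 10·log₁₀(5.741e+06) = 67.59 dB.

67.6 dB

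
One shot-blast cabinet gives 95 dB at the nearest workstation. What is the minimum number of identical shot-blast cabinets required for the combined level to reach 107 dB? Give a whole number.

16

The shortfall is 107 − 95 = 12.0 dB, and N units add 10·log₁₀ N, so need 10·log₁₀ N ≥ 12.0.
N ≥ 10^(12.0/10) = 15.849, so N = 16.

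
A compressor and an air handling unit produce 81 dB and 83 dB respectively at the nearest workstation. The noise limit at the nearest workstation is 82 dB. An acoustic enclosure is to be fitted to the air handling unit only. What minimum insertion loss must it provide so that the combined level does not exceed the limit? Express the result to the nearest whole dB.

8 dB

Everything except the air handling unit sums to 10^(81/10) = 1.259e+08 in linear terms, 81.00 dB.
To meet 82 dB overall, the treated air handling unit may contribute at most 10^(82/10) − 1.259e+08 = 3.260e+07, i.e. 75.13 dB.
So the air handling unit must be reduced from 83 to 75.13 dB: IL = 7.87 dB.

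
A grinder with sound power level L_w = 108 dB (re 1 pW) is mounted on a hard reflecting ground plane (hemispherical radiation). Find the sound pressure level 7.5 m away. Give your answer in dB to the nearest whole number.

83 dB

Free-field hemispherical radiation: L_p = L_w − 10·log₁₀(2π·r²), r = 7.5 m.
2π·r² = 353.4 m², 10·log₁₀ of that is 25.483 dB.
L_p = 108 − 25.483 = 82.52 dB.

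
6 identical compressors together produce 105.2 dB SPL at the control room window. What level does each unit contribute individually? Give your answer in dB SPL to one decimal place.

For N identical incoherent sources L_total = L₁ + 10·log₁₀ N, so L₁ = 105.2 − 10·log₁₀(6) = 105.2 − 7.782.

97.4 dB SPL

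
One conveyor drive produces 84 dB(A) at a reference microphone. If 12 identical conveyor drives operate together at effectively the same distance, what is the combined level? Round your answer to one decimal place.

With 12 equal, uncorrelated contributions the intensity is 12× that of one unit, giving a rise of 10·log₁₀ 12.
L_total = 84 + 10·log₁₀(12) = 84 + 10.792 = 94.79 dB(A).

94.8 dB(A)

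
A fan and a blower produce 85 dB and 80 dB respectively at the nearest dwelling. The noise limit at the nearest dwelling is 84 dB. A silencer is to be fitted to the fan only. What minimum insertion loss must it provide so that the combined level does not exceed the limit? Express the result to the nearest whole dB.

3 dB

Fixed contribution from the other source: Σ 10^(L/10) = 10^(80/10) = 1.000e+08 (80.00 dB).
The limit corresponds to 10^(84/10) = 2.512e+08; subtracting the fixed part leaves 1.512e+08 for the fan, i.e. 81.80 dB.
Required insertion loss = 85 − 81.80 = 3.20 dB.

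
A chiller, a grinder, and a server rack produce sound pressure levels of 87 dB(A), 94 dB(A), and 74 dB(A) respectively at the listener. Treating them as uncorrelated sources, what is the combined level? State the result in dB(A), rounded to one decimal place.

Incoherent sources combine by intensity addition: L_total = 10·log₁₀(Σ 10^(L_i/10)).
Σ 10^(L/10) = 10^(87/10) + 10^(94/10) + 10^(74/10) = 3.038e+09.
L_total = 10·log₁₀(3.038e+09) = 94.83 dB(A).

94.8 dB(A)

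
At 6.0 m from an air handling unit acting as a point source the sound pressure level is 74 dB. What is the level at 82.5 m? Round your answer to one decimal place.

Point-source attenuation: ΔL = 20·log₁₀(r₂/r₁) = 20·log₁₀(82.5/6.0) = 22.766 dB.
L₂ = 74 − 20·log₁₀(82.5/6.0) = 74 − 22.766 = 51.23 dB.

51.2 dB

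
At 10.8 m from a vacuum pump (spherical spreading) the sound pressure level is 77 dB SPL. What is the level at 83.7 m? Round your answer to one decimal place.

Spherical spreading from a point source gives a 20·log₁₀(r₂/r₁) drop.
L₂ = 77 − 20·log₁₀(83.7/10.8) = 77 − 17.786 = 59.21 dB SPL.

59.2 dB SPL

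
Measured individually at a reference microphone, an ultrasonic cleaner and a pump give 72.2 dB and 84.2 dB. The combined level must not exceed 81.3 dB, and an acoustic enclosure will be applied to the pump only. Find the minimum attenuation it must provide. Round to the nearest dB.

3 dB

The untreated sources together contribute 10^(72.2/10) = 1.660e+07, i.e. 72.20 dB.
The limit corresponds to 10^(81.3/10) = 1.349e+08; subtracting the fixed part leaves 1.183e+08 for the pump, i.e. 80.73 dB.
Required insertion loss = 84.2 − 80.73 = 3.47 dB.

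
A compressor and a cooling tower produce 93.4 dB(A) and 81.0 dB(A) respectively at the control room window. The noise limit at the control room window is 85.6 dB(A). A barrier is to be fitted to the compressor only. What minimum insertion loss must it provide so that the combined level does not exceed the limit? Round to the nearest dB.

10 dB

Everything except the compressor sums to 10^(81.0/10) = 1.259e+08 in linear terms, 81.00 dB(A).
To meet 85.6 dB(A) overall, the treated compressor may contribute at most 10^(85.6/10) − 1.259e+08 = 2.372e+08, i.e. 83.75 dB(A).
Required insertion loss = 93.4 − 83.75 = 9.65 dB.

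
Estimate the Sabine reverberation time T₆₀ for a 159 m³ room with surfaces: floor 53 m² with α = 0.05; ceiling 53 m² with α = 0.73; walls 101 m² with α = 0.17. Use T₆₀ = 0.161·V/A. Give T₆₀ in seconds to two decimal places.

0.44 s

Total absorption A = 53·0.05 + 53·0.73 + 101·0.17 = 58.51 m² sabins.
T₆₀ = 0.161 × 159 / 58.51 = 0.438 s.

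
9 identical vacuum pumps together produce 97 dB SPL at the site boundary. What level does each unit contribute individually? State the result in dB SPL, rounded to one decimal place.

Dividing the total intensity by 9 lowers the level by 10·log₁₀ 9 = 9.542 dB: L₁ = 97 − 9.542.

87.5 dB SPL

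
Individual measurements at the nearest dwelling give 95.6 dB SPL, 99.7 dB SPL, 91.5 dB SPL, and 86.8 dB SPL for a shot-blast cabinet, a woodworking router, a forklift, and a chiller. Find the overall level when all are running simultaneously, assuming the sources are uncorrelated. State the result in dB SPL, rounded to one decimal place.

101.7 dB SPL

For uncorrelated sources the intensities add, so convert each level to linear form, sum, and take 10·log₁₀ of the total.
Σ 10^(L/10) = 10^(95.6/10) + 10^(99.7/10) + 10^(91.5/10) + 10^(86.8/10) = 1.485e+10.
L_total = 10·log₁₀(1.485e+10) = 101.72 dB SPL.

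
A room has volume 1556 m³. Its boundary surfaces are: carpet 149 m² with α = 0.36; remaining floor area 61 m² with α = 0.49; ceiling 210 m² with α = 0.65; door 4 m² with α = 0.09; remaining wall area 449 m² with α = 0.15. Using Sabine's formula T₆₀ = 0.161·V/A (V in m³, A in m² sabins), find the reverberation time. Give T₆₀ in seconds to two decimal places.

Summing Sᵢαᵢ: 149·0.36 + 61·0.49 + 210·0.65 + 4·0.09 + 449·0.15 = 287.74 m².
T₆₀ = 0.161·V/A = 0.161·1556/287.74 = 0.871 s.

0.87 s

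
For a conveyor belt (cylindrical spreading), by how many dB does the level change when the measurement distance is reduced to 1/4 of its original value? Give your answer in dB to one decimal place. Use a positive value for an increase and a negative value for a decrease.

+6.0 dB

With cylindrical spreading the level changes by −10·log₁₀(r₂/r₁).
ΔL = −10·log₁₀(0.25) = +6.02 dB.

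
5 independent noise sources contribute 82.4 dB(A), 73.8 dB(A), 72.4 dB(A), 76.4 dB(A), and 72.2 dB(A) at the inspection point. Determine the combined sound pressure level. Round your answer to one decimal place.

For uncorrelated sources the intensities add, so convert each level to linear form, sum, and take 10·log₁₀ of the total.
Σ 10^(L/10) = 10^(82.4/10) + 10^(73.8/10) + 10^(72.4/10) + 10^(76.4/10) + 10^(72.2/10) = 2.754e+08.
L_total = 10·log₁₀(2.754e+08) = 84.40 dB(A).

84.4 dB(A)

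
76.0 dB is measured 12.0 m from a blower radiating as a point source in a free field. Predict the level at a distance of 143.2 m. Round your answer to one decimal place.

Point-source attenuation: ΔL = 20·log₁₀(r₂/r₁) = 20·log₁₀(143.2/12.0) = 21.535 dB.
L₂ = 76.0 − 20·log₁₀(143.2/12.0) = 76.0 − 21.535 = 54.46 dB.

54.5 dB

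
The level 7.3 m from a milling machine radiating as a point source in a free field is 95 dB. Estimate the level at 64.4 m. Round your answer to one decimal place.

76.1 dB

Point-source attenuation: ΔL = 20·log₁₀(r₂/r₁) = 20·log₁₀(64.4/7.3) = 18.911 dB.
L₂ = 95 − 20·log₁₀(64.4/7.3) = 95 − 18.911 = 76.09 dB.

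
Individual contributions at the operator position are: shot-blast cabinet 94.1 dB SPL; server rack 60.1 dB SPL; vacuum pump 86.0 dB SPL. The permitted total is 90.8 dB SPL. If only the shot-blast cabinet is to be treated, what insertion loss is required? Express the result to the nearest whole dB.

Fixed contribution from the other sources: Σ 10^(L/10) = 10^(60.1/10) + 10^(86.0/10) = 3.991e+08 (86.01 dB SPL).
The limit corresponds to 10^(90.8/10) = 1.202e+09; subtracting the fixed part leaves 8.031e+08 for the shot-blast cabinet, i.e. 89.05 dB SPL.
So the shot-blast cabinet must be reduced from 94.1 to 89.05 dB SPL: IL = 5.05 dB.

5 dB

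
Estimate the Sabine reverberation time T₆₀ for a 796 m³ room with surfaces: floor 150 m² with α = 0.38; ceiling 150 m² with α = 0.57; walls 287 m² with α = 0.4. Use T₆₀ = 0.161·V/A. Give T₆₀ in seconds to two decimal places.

0.50 s

Summing Sᵢαᵢ: 150·0.38 + 150·0.57 + 287·0.4 = 257.30 m².
T₆₀ = 0.161·V/A = 0.161·796/257.30 = 0.498 s.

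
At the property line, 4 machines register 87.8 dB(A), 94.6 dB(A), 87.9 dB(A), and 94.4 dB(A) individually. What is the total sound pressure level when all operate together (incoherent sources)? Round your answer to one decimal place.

For uncorrelated sources the intensities add, so convert each level to linear form, sum, and take 10·log₁₀ of the total.
Σ 10^(L/10) = 10^(87.8/10) + 10^(94.6/10) + 10^(87.9/10) + 10^(94.4/10) = 6.857e+09.
L_total = 10·log₁₀(6.857e+09) = 98.36 dB(A).

98.4 dB(A)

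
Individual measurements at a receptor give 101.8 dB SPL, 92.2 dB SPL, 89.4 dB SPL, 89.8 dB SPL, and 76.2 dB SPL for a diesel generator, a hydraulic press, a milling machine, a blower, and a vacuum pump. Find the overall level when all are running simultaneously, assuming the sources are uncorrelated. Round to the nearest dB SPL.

103 dB SPL

Incoherent sources combine by intensity addition: L_total = 10·log₁₀(Σ 10^(L_i/10)).
Σ 10^(L/10) = 10^(101.8/10) + 10^(92.2/10) + 10^(89.4/10) + 10^(89.8/10) + 10^(76.2/10) = 1.866e+10.
L_total = 10·log₁₀(1.866e+10) = 102.71 dB SPL.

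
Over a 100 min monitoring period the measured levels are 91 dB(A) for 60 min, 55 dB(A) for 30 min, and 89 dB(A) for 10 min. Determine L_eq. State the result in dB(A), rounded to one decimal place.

89.2 dB(A)

The energy average is taken in the linear domain: L_eq = 10·log₁₀[(Σ tᵢ·10^(Lᵢ/10))/T], T = 100 min.
Σ tᵢ·10^(Lᵢ/10) = 60·10^(91/10) + 30·10^(55/10) + 10·10^(89/10) = 8.349e+10.
L_eq = 10·log₁₀(8.349e+10/100) = 89.22 dB(A).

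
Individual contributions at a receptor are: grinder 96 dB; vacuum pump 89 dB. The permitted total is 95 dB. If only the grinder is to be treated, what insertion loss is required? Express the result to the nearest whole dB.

The untreated sources together contribute 10^(89/10) = 7.943e+08, i.e. 89.00 dB.
To meet 95 dB overall, the treated grinder may contribute at most 10^(95/10) − 7.943e+08 = 2.368e+09, i.e. 93.74 dB.
So the grinder must be reduced from 96 to 93.74 dB: IL = 2.26 dB.

2 dB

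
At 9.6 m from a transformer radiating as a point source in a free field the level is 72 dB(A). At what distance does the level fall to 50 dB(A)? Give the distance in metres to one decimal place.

For a point source L₁ − L₂ = 20·log₁₀(r₂/r₁), so r₂ = r₁·10^((L₁−L₂)/20).
r₂ = 9.6·10^((72−50)/20) = 9.6·10^(22.0/20) = 120.86 m.

120.9 m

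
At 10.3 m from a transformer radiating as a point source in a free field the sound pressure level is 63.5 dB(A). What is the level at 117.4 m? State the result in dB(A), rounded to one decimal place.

42.4 dB(A)

Point-source attenuation: ΔL = 20·log₁₀(r₂/r₁) = 20·log₁₀(117.4/10.3) = 21.137 dB.
L₂ = 63.5 − 20·log₁₀(117.4/10.3) = 63.5 − 21.137 = 42.36 dB(A).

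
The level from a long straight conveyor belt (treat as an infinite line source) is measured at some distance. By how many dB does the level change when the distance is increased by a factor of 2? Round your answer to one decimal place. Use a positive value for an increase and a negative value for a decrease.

-3.0 dB

Line-source spreading: ΔL = −10·log₁₀(r₂/r₁).
ΔL = −10·log₁₀(2) = -3.01 dB.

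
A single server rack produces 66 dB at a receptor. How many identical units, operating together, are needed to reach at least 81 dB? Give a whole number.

32

The shortfall is 81 − 66 = 15.0 dB, and N units add 10·log₁₀ N, so need 10·log₁₀ N ≥ 15.0.
N ≥ 10^(15.0/10) = 31.623, so N = 32.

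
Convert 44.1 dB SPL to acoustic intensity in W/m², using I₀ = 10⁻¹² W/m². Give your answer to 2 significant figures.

2.6e-08 W/m²

L = 10·log₁₀(I/I₀) ⇒ I = I₀·10^(L/10) = 10⁻¹² × 10^4.41.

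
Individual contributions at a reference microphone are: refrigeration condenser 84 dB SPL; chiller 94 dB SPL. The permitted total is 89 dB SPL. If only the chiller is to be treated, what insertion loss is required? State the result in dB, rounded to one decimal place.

6.7 dB

Fixed contribution from the other source: Σ 10^(L/10) = 10^(84/10) = 2.512e+08 (84.00 dB SPL).
The limit corresponds to 10^(89/10) = 7.943e+08; subtracting the fixed part leaves 5.431e+08 for the chiller, i.e. 87.35 dB SPL.
So the chiller must be reduced from 94 to 87.35 dB SPL: IL = 6.65 dB.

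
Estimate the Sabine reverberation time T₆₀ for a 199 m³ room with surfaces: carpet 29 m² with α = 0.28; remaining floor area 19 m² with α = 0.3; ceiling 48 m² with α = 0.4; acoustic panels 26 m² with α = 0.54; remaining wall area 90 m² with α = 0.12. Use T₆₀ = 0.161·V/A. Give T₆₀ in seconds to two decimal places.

Summing Sᵢαᵢ: 29·0.28 + 19·0.3 + 48·0.4 + 26·0.54 + 90·0.12 = 57.86 m².
T₆₀ = 0.161·V/A = 0.161·199/57.86 = 0.554 s.

0.55 s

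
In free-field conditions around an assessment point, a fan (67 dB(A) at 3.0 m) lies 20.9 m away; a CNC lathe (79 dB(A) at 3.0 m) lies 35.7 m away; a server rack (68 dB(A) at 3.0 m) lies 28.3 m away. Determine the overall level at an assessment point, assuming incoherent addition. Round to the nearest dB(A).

Apply inverse-square spreading to bring every level to the receiver, then sum 10^(L/10).
fan: 67 − 20·log₁₀(20.9/3.0) = 67 − 16.86 = 50.14 dB(A).
CNC lathe: 79 − 20·log₁₀(35.7/3.0) = 79 − 21.51 = 57.49 dB(A).
server rack: 68 − 20·log₁₀(28.3/3.0) = 68 − 19.49 = 48.51 dB(A).
Σ 10^(L/10) = 7.351e+05 → L_total = 10·log₁₀(7.351e+05) = 58.66 dB(A).

59 dB(A)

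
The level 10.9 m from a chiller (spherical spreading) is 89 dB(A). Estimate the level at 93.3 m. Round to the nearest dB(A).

70 dB(A)

Point-source attenuation: ΔL = 20·log₁₀(r₂/r₁) = 20·log₁₀(93.3/10.9) = 18.649 dB.
L₂ = 89 − 20·log₁₀(93.3/10.9) = 89 − 18.649 = 70.35 dB(A).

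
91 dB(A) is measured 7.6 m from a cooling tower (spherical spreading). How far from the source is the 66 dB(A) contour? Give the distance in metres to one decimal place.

For a point source L₁ − L₂ = 20·log₁₀(r₂/r₁), so r₂ = r₁·10^((L₁−L₂)/20).
r₂ = 7.6·10^((91−66)/20) = 7.6·10^(25.0/20) = 135.15 m.

135.1 m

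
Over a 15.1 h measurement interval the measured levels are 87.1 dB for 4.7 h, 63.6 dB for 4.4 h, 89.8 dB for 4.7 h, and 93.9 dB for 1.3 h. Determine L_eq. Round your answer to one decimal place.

88.3 dB

The energy average is taken in the linear domain: L_eq = 10·log₁₀[(Σ tᵢ·10^(Lᵢ/10))/T], T = 15.1 h.
Σ tᵢ·10^(Lᵢ/10) = 4.7·10^(87.1/10) + 4.4·10^(63.6/10) + 4.7·10^(89.8/10) + 1.3·10^(93.9/10) = 1.010e+10.
L_eq = 10·log₁₀(1.010e+10/15.1) = 88.25 dB.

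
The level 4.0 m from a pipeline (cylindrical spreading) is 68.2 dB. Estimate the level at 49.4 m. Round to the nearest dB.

For a line source, L₂ = L₁ − 10·log₁₀(r₂/r₁).
L₂ = 68.2 − 10·log₁₀(49.4/4.0) = 68.2 − 10.917 = 57.28 dB.

57 dB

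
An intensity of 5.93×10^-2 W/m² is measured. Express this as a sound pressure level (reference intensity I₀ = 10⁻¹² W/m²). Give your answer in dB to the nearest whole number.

Dividing by I₀ shifts the exponent by 12: I/I₀ = 5.93×10^10.
L = 10·(0.7731 + 10) = 107.73 dB.

108 dB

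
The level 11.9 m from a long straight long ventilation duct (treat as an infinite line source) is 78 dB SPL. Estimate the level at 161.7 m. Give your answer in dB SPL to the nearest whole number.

For a line source, L₂ = L₁ − 10·log₁₀(r₂/r₁).
L₂ = 78 − 10·log₁₀(161.7/11.9) = 78 − 11.332 = 66.67 dB SPL.

67 dB SPL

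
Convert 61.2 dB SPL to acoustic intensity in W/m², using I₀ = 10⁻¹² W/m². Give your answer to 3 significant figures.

1.32e-06 W/m²

I = I₀·10^(L/10) = 10⁻¹² × 10^(61.2/10) = 10^(-5.880).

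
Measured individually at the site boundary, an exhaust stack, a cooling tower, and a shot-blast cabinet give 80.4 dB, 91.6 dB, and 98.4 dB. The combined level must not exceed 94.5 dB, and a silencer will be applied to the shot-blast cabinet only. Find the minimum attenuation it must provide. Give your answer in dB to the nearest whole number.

Everything except the shot-blast cabinet sums to 10^(80.4/10) + 10^(91.6/10) = 1.555e+09 in linear terms, 91.92 dB.
To meet 94.5 dB overall, the treated shot-blast cabinet may contribute at most 10^(94.5/10) − 1.555e+09 = 1.263e+09, i.e. 91.02 dB.
Required insertion loss = 98.4 − 91.02 = 7.38 dB.

7 dB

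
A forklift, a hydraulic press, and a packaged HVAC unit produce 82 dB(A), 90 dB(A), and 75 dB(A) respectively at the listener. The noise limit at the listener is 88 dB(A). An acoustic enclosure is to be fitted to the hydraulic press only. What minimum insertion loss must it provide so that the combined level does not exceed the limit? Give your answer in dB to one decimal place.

The untreated sources together contribute 10^(82/10) + 10^(75/10) = 1.901e+08, i.e. 82.79 dB(A).
To meet 88 dB(A) overall, the treated hydraulic press may contribute at most 10^(88/10) − 1.901e+08 = 4.408e+08, i.e. 86.44 dB(A).
So the hydraulic press must be reduced from 90 to 86.44 dB(A): IL = 3.56 dB.

3.6 dB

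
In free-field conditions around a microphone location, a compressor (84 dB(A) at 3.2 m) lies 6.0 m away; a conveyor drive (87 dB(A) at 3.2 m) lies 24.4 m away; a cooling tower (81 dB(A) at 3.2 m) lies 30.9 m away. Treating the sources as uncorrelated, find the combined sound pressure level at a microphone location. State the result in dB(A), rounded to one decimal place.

Propagate each source to the receiver with L = L_ref − 20·log₁₀(r/r_ref), then add intensities.
compressor: 84 − 20·log₁₀(6.0/3.2) = 84 − 5.46 = 78.54 dB(A).
conveyor drive: 87 − 20·log₁₀(24.4/3.2) = 87 − 17.64 = 69.36 dB(A).
cooling tower: 81 − 20·log₁₀(30.9/3.2) = 81 − 19.70 = 61.30 dB(A).
Σ 10^(L/10) = 8.142e+07 → L_total = 10·log₁₀(8.142e+07) = 79.11 dB(A).

79.1 dB(A)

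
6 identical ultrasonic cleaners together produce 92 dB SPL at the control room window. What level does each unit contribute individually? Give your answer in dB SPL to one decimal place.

Dividing the total intensity by 6 lowers the level by 10·log₁₀ 6 = 7.782 dB: L₁ = 92 − 7.782.

84.2 dB SPL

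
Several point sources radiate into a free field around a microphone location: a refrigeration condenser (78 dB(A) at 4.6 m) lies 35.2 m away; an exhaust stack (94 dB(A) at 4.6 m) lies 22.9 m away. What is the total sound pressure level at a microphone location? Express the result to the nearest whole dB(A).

Propagate each source to the receiver with L = L_ref − 20·log₁₀(r/r_ref), then add intensities.
refrigeration condenser: 78 − 20·log₁₀(35.2/4.6) = 78 − 17.68 = 60.32 dB(A).
exhaust stack: 94 − 20·log₁₀(22.9/4.6) = 94 − 13.94 = 80.06 dB(A).
Σ 10^(L/10) = 1.024e+08 → L_total = 10·log₁₀(1.024e+08) = 80.10 dB(A).

80 dB(A)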